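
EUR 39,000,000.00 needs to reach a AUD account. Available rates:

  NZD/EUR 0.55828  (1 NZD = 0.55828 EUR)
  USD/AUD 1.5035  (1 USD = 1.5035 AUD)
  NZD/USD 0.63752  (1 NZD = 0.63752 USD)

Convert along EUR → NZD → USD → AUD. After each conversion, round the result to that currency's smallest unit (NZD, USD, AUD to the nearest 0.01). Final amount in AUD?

EUR 39,000,000.00 ÷ 0.55828 = NZD 69,857,419.22
NZD 69,857,419.22 × 0.63752 = USD 44,535,501.90
USD 44,535,501.90 × 1.5035 = AUD 66,959,127.11

AUD 66,959,127.11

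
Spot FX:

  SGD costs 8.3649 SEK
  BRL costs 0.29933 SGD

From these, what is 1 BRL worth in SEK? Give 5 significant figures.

1 BRL × 0.29933 = 0.29933 SGD
0.29933 SGD × 8.3649 = 2.50387 SEK

BRL/SEK = 2.5039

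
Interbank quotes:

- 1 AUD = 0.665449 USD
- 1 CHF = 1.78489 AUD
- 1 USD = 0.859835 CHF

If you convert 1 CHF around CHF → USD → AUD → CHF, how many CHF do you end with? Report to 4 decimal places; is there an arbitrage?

Around CHF → USD → AUD → CHF: 1 ÷ 0.859835 ÷ 0.665449 ÷ 1.78489 = 0.979171
Product < 1; profitable direction is CHF → AUD → USD → CHF.

0.9792 (arbitrage exists)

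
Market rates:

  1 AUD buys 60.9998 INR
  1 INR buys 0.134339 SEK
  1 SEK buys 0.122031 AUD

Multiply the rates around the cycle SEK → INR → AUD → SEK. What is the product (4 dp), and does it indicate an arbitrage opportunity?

1.0000 (no arbitrage)

Around SEK → INR → AUD → SEK: 1 ÷ 0.134339 ÷ 60.9998 ÷ 0.122031 = 0.999998
Product ≈ 1 (deviation 0.000%, within rounding noise).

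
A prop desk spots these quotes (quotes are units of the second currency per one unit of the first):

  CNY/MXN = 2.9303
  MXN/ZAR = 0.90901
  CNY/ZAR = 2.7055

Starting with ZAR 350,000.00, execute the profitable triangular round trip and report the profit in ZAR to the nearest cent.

Profit: ZAR 5,496.10

Profitable loop is ZAR → MXN → CNY → ZAR:
ZAR 350,000.00 ÷ 0.90901 = MXN 385,034.27
MXN 385,034.27 ÷ 2.9303 = CNY 131,397.56
CNY 131,397.56 × 2.7055 = ZAR 355,496.10
Profit = ZAR 355,496.10 − ZAR 350,000.00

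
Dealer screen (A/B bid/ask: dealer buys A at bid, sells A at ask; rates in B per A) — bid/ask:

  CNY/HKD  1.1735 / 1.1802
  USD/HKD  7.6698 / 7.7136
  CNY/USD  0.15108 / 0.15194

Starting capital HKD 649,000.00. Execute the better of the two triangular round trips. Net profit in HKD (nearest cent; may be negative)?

Net profit: HKD 828.20

Best loop HKD → USD → CNY → HKD:
HKD 649,000.00 ÷ 7.7136 (buy USD at ask) = USD 84,137.11
USD 84,137.11 ÷ 0.15194 (buy CNY at ask) = CNY 553,752.19
CNY 553,752.19 × 1.1735 (sell CNY at bid) = HKD 649,828.20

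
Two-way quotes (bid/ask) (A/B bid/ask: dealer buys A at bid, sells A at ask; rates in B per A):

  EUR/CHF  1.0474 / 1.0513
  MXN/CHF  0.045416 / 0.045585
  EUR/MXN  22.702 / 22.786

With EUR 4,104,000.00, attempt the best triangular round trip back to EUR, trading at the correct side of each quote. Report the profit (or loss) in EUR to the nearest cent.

Net profit: EUR 34,375.26

Best loop EUR → CHF → MXN → EUR:
EUR 4,104,000.00 × 1.0474 (sell EUR at bid) = CHF 4,298,529.60
CHF 4,298,529.60 ÷ 0.045585 (buy MXN at ask) = MXN 94,297,018.76
MXN 94,297,018.76 ÷ 22.786 (buy EUR at ask) = EUR 4,138,375.26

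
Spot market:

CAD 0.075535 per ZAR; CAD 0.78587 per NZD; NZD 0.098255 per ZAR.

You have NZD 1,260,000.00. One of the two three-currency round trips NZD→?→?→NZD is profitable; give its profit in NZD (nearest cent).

Profitable loop is NZD → CAD → ZAR → NZD:
NZD 1,260,000.00 × 0.78587 = CAD 990,196.20
CAD 990,196.20 ÷ 0.075535 = ZAR 13,109,104.39
ZAR 13,109,104.39 × 0.098255 = NZD 1,288,035.05
Profit = NZD 1,288,035.05 − NZD 1,260,000.00

Profit: NZD 28,035.05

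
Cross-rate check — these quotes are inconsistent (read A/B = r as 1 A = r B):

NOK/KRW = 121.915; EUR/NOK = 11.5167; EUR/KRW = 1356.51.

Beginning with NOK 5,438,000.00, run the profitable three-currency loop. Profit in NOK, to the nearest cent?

Profit: NOK 190,613.14

Profitable loop is NOK → KRW → EUR → NOK:
NOK 5,438,000.00 × 121.915 = KRW 662,973,770
KRW 662,973,770 ÷ 1356.51 = EUR 488,734.89
EUR 488,734.89 × 11.5167 = NOK 5,628,613.14
Profit = NOK 5,628,613.14 − NOK 5,438,000.00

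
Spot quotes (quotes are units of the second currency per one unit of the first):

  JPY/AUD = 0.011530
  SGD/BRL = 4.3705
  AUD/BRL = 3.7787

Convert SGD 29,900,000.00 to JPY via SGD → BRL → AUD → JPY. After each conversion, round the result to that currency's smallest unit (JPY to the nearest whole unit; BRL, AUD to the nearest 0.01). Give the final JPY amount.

JPY 2,999,373,789

SGD 29,900,000.00 × 4.3705 = BRL 130,677,950.00
BRL 130,677,950.00 ÷ 3.7787 = AUD 34,582,779.79
AUD 34,582,779.79 ÷ 0.011530 = JPY 2,999,373,789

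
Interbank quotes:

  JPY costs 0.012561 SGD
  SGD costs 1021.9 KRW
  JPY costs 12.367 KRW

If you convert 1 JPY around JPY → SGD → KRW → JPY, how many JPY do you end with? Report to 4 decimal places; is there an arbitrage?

Around JPY → SGD → KRW → JPY: 1 × 0.012561 × 1021.9 ÷ 12.367 = 1.037930
Product > 1; profitable direction is JPY → SGD → KRW → JPY.

1.0379 (arbitrage exists)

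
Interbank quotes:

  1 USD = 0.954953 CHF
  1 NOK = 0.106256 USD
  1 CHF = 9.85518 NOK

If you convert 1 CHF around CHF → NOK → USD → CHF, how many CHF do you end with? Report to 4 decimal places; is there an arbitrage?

Around CHF → NOK → USD → CHF: 1 × 9.85518 × 0.106256 × 0.954953 = 1.000000
Product ≈ 1 (deviation 0.000%, within rounding noise).

1.0000 (no arbitrage)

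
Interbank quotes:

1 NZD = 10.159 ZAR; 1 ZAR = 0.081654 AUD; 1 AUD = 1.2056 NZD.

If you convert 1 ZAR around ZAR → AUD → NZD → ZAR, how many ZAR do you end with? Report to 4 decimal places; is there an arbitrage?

Around ZAR → AUD → NZD → ZAR: 1 × 0.081654 × 1.2056 × 10.159 = 1.000073
Product ≈ 1 (deviation 0.007%, within rounding noise).

1.0001 (no arbitrage)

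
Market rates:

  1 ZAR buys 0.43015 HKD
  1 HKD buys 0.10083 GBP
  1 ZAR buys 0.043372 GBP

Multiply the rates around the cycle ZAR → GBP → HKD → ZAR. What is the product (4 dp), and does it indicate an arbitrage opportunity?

1.0000 (no arbitrage)

Around ZAR → GBP → HKD → ZAR: 1 × 0.043372 ÷ 0.10083 ÷ 0.43015 = 0.999999
Product ≈ 1 (deviation 0.000%, within rounding noise).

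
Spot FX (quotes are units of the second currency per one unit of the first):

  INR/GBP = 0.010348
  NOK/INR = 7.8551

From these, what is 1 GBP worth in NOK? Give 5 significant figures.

1 GBP ÷ 0.010348 = 96.637 INR
96.637 INR ÷ 7.8551 = 12.3025 NOK

GBP/NOK = 12.302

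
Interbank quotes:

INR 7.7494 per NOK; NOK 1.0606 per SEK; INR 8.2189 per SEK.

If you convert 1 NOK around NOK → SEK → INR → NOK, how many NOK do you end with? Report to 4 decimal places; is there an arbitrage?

1.0000 (no arbitrage)

Around NOK → SEK → INR → NOK: 1 ÷ 1.0606 × 8.2189 ÷ 7.7494 = 0.999986
Product ≈ 1 (deviation 0.001%, within rounding noise).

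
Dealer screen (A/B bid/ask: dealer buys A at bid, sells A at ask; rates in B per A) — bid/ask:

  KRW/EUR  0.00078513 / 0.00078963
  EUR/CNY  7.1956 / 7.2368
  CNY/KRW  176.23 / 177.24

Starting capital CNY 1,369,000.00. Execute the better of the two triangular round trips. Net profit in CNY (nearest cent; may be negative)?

Net result: CNY -6,012.49 (no profitable arbitrage after spreads)

Best loop CNY → KRW → EUR → CNY:
CNY 1,369,000.00 × 176.23 (sell CNY at bid) = KRW 241,258,870
KRW 241,258,870 × 0.00078513 (sell KRW at bid) = EUR 189,419.58
EUR 189,419.58 × 7.1956 (sell EUR at bid) = CNY 1,362,987.51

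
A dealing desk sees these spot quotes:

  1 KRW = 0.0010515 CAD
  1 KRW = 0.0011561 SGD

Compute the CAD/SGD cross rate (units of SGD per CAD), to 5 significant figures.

1 CAD ÷ 0.0010515 = 951.022 KRW
951.022 KRW × 0.0011561 = 1.09948 SGD

CAD/SGD = 1.0995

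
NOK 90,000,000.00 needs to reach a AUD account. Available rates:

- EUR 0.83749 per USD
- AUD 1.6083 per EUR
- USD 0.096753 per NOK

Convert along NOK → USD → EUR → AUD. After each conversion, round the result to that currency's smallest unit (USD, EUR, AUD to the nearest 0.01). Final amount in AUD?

NOK 90,000,000.00 × 0.096753 = USD 8,707,770.00
USD 8,707,770.00 × 0.83749 = EUR 7,292,670.30
EUR 7,292,670.30 × 1.6083 = AUD 11,728,801.64

AUD 11,728,801.64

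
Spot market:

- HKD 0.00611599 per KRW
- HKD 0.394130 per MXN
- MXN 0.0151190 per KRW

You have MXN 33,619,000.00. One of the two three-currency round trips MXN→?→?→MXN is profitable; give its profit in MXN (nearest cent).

Profit: MXN 886,553.44

Profitable loop is MXN → KRW → HKD → MXN:
MXN 33,619,000.00 ÷ 0.0151190 = KRW 2,223,625,901
KRW 2,223,625,901 × 0.00611599 = HKD 13,599,673.78
HKD 13,599,673.78 ÷ 0.394130 = MXN 34,505,553.44
Profit = MXN 34,505,553.44 − MXN 33,619,000.00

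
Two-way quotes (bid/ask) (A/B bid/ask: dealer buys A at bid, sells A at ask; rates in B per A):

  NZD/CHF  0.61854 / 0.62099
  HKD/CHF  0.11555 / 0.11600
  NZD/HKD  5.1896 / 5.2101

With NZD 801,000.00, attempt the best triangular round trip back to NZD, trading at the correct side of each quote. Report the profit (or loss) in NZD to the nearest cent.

Net profit: NZD 18,778.00

Best loop NZD → CHF → HKD → NZD:
NZD 801,000.00 × 0.61854 (sell NZD at bid) = CHF 495,450.54
CHF 495,450.54 ÷ 0.11600 (buy HKD at ask) = HKD 4,271,125.34
HKD 4,271,125.34 ÷ 5.2101 (buy NZD at ask) = NZD 819,778.00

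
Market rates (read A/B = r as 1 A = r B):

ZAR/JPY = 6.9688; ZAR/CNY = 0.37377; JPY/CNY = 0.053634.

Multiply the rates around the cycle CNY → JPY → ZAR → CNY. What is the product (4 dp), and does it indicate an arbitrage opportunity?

Around CNY → JPY → ZAR → CNY: 1 ÷ 0.053634 ÷ 6.9688 × 0.37377 = 1.000014
Product ≈ 1 (deviation 0.001%, within rounding noise).

1.0000 (no arbitrage)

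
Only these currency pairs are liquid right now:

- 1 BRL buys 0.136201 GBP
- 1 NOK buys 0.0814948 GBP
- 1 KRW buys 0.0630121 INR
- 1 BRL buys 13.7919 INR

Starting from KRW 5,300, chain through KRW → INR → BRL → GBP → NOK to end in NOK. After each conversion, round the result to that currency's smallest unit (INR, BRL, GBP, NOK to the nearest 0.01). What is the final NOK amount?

KRW 5,300 × 0.0630121 = INR 333.96
INR 333.96 ÷ 13.7919 = BRL 24.21
BRL 24.21 × 0.136201 = GBP 3.30
GBP 3.30 ÷ 0.0814948 = NOK 40.49

NOK 40.49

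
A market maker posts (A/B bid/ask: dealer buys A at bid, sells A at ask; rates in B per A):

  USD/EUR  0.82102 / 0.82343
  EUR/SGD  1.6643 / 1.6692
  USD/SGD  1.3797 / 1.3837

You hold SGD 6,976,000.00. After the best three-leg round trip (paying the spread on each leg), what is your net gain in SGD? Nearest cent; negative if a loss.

Net profit: SGD 26,547.68

Best loop SGD → EUR → USD → SGD:
SGD 6,976,000.00 ÷ 1.6692 (buy EUR at ask) = EUR 4,179,247.54
EUR 4,179,247.54 ÷ 0.82343 (buy USD at ask) = USD 5,075,413.26
USD 5,075,413.26 × 1.3797 (sell USD at bid) = SGD 7,002,547.68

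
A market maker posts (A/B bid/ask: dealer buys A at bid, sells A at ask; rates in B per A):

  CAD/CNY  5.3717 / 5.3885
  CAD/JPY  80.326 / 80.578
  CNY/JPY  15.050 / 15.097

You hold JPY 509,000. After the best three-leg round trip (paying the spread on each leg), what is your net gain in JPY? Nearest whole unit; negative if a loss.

Net profit: JPY 1,681

Best loop JPY → CAD → CNY → JPY:
JPY 509,000 ÷ 80.578 (buy CAD at ask) = CAD 6,316.86
CAD 6,316.86 × 5.3717 (sell CAD at bid) = CNY 33,932.28
CNY 33,932.28 × 15.050 (sell CNY at bid) = JPY 510,681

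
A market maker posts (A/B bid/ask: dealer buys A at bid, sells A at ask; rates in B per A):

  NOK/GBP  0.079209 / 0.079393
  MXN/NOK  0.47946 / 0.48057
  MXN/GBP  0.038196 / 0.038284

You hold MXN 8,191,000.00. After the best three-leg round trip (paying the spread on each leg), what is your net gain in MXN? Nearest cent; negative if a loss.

Net profit: MXN 9,039.45

Best loop MXN → GBP → NOK → MXN:
MXN 8,191,000.00 × 0.038196 (sell MXN at bid) = GBP 312,863.44
GBP 312,863.44 ÷ 0.079393 (buy NOK at ask) = NOK 3,940,692.96
NOK 3,940,692.96 ÷ 0.48057 (buy MXN at ask) = MXN 8,200,039.45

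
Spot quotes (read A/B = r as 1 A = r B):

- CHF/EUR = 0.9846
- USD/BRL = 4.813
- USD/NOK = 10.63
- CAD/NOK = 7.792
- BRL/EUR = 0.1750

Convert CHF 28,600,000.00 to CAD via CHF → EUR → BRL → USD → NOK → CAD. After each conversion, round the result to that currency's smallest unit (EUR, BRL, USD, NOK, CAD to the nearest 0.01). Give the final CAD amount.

CHF 28,600,000.00 × 0.9846 = EUR 28,159,560.00
EUR 28,159,560.00 ÷ 0.1750 = BRL 160,911,771.43
BRL 160,911,771.43 ÷ 4.813 = USD 33,432,738.71
USD 33,432,738.71 × 10.63 = NOK 355,390,012.49
NOK 355,390,012.49 ÷ 7.792 = CAD 45,609,601.19

CAD 45,609,601.19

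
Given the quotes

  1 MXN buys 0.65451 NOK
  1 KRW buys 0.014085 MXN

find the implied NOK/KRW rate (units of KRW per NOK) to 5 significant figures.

NOK/KRW = 108.47

1 NOK ÷ 0.65451 = 1.52786 MXN
1.52786 MXN ÷ 0.014085 = 108.474 KRW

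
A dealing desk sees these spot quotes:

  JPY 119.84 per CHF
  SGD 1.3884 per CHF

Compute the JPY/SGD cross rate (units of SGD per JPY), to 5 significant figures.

1 JPY ÷ 119.84 = 0.00834446 CHF
0.00834446 CHF × 1.3884 = 0.0115854 SGD

JPY/SGD = 0.011585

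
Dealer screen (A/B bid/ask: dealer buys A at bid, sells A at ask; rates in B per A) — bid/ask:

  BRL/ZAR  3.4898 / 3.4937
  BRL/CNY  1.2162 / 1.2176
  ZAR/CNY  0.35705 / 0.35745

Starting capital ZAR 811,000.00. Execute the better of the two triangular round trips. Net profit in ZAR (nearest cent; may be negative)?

Best loop ZAR → CNY → BRL → ZAR:
ZAR 811,000.00 × 0.35705 (sell ZAR at bid) = CNY 289,567.55
CNY 289,567.55 ÷ 1.2176 (buy BRL at ask) = BRL 237,818.29
BRL 237,818.29 × 3.4898 (sell BRL at bid) = ZAR 829,938.27

Net profit: ZAR 18,938.27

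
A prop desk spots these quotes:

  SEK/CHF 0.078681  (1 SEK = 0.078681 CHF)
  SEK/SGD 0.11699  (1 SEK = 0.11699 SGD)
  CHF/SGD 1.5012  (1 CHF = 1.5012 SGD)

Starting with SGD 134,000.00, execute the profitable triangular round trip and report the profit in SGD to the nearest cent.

Profit: SGD 1,289.62

Profitable loop is SGD → SEK → CHF → SGD:
SGD 134,000.00 ÷ 0.11699 = SEK 1,145,397.04
SEK 1,145,397.04 × 0.078681 = CHF 90,120.98
CHF 90,120.98 × 1.5012 = SGD 135,289.62
Profit = SGD 135,289.62 − SGD 134,000.00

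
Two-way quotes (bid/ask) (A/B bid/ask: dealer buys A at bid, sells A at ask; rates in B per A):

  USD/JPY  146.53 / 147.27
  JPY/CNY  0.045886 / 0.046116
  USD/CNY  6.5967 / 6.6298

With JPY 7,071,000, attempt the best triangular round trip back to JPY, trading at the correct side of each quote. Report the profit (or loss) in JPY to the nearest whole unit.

Net profit: JPY 100,123

Best loop JPY → CNY → USD → JPY:
JPY 7,071,000 × 0.045886 (sell JPY at bid) = CNY 324,459.91
CNY 324,459.91 ÷ 6.6298 (buy USD at ask) = USD 48,939.62
USD 48,939.62 × 146.53 (sell USD at bid) = JPY 7,171,123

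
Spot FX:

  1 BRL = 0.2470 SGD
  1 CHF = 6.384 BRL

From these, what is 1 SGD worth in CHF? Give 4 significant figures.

SGD/CHF = 0.6342

1 SGD ÷ 0.2470 = 4.04858 BRL
4.04858 BRL ÷ 6.384 = 0.634177 CHF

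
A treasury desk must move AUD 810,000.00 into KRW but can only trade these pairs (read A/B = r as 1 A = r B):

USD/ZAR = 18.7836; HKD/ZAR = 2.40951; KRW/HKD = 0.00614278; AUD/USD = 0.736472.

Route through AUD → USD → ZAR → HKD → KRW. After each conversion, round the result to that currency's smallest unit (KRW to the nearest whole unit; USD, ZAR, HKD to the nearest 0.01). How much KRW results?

KRW 757,053,193

AUD 810,000.00 × 0.736472 = USD 596,542.32
USD 596,542.32 × 18.7836 = ZAR 11,205,212.32
ZAR 11,205,212.32 ÷ 2.40951 = HKD 4,650,411.21
HKD 4,650,411.21 ÷ 0.00614278 = KRW 757,053,193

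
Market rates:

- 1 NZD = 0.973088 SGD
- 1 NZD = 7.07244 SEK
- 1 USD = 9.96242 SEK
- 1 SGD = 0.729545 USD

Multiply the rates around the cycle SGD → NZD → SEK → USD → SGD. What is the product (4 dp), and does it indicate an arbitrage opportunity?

Around SGD → NZD → SEK → USD → SGD: 1 ÷ 0.973088 × 7.07244 ÷ 9.96242 ÷ 0.729545 = 1.000001
Product ≈ 1 (deviation 0.000%, within rounding noise).

1.0000 (no arbitrage)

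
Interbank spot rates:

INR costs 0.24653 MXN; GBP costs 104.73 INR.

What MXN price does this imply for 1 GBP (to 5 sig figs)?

GBP/MXN = 25.819

1 GBP × 104.73 = 104.73 INR
104.73 INR × 0.24653 = 25.8191 MXN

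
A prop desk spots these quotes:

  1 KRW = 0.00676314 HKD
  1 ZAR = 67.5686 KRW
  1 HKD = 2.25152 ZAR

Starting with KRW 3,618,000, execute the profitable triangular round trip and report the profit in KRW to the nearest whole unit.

Profitable loop is KRW → HKD → ZAR → KRW:
KRW 3,618,000 × 0.00676314 = HKD 24,469.04
HKD 24,469.04 × 2.25152 = ZAR 55,092.53
ZAR 55,092.53 × 67.5686 = KRW 3,722,525
Profit = KRW 3,722,525 − KRW 3,618,000

Profit: KRW 104,525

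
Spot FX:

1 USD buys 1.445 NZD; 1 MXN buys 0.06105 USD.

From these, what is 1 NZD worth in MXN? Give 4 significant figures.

NZD/MXN = 11.34

1 NZD ÷ 1.445 = 0.692042 USD
0.692042 USD ÷ 0.06105 = 11.3357 MXN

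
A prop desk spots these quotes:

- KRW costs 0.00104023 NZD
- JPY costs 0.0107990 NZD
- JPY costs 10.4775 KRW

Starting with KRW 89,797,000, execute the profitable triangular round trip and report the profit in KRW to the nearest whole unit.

Profitable loop is KRW → NZD → JPY → KRW:
KRW 89,797,000 × 0.00104023 = NZD 93,409.53
NZD 93,409.53 ÷ 0.0107990 = JPY 8,649,832
JPY 8,649,832 × 10.4775 = KRW 90,628,612
Profit = KRW 90,628,612 − KRW 89,797,000

Profit: KRW 831,612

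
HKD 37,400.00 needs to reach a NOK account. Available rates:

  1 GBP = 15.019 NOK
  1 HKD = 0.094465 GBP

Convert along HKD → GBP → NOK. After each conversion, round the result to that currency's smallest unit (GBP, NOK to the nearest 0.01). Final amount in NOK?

NOK 53,061.98

HKD 37,400.00 × 0.094465 = GBP 3,532.99
GBP 3,532.99 × 15.019 = NOK 53,061.98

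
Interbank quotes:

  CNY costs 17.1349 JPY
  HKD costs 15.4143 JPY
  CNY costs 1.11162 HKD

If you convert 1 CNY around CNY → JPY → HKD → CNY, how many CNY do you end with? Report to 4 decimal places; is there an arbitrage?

Around CNY → JPY → HKD → CNY: 1 × 17.1349 ÷ 15.4143 ÷ 1.11162 = 1.000003
Product ≈ 1 (deviation 0.000%, within rounding noise).

1.0000 (no arbitrage)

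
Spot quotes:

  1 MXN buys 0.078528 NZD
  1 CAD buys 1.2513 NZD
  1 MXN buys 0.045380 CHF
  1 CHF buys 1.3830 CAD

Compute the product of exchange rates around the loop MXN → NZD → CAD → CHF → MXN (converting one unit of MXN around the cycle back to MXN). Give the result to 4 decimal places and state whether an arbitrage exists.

Around MXN → NZD → CAD → CHF → MXN: 1 × 0.078528 ÷ 1.2513 ÷ 1.3830 ÷ 0.045380 = 0.999946
Product ≈ 1 (deviation 0.005%, within rounding noise).

0.9999 (no arbitrage)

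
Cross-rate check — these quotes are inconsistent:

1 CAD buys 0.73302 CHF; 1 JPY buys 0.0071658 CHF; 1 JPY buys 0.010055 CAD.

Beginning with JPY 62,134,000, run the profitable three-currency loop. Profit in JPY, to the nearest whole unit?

Profit: JPY 1,775,075

Profitable loop is JPY → CAD → CHF → JPY:
JPY 62,134,000 × 0.010055 = CAD 624,757.37
CAD 624,757.37 × 0.73302 = CHF 457,959.65
CHF 457,959.65 ÷ 0.0071658 = JPY 63,909,075
Profit = JPY 63,909,075 − JPY 62,134,000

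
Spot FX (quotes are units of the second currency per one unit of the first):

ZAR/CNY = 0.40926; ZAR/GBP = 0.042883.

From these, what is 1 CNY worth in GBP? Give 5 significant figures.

CNY/GBP = 0.10478

1 CNY ÷ 0.40926 = 2.44343 ZAR
2.44343 ZAR × 0.042883 = 0.104782 GBP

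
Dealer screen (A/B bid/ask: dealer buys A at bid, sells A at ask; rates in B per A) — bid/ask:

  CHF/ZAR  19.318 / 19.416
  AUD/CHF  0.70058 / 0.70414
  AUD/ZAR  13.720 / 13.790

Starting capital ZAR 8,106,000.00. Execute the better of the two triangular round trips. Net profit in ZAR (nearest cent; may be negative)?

Net profit: ZAR 28,707.31

Best loop ZAR → CHF → AUD → ZAR:
ZAR 8,106,000.00 ÷ 19.416 (buy CHF at ask) = CHF 417,490.73
CHF 417,490.73 ÷ 0.70414 (buy AUD at ask) = AUD 592,908.70
AUD 592,908.70 × 13.720 (sell AUD at bid) = ZAR 8,134,707.31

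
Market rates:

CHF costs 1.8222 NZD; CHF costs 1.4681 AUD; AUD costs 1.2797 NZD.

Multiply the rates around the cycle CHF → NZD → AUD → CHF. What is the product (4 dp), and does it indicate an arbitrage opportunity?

0.9699 (arbitrage exists)

Around CHF → NZD → AUD → CHF: 1 × 1.8222 ÷ 1.2797 ÷ 1.4681 = 0.969912
Product < 1; profitable direction is CHF → AUD → NZD → CHF.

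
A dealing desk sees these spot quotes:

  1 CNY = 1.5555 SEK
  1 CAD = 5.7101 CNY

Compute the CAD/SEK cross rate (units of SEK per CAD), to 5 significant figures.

CAD/SEK = 8.8821

1 CAD × 5.7101 = 5.7101 CNY
5.7101 CNY × 1.5555 = 8.88206 SEK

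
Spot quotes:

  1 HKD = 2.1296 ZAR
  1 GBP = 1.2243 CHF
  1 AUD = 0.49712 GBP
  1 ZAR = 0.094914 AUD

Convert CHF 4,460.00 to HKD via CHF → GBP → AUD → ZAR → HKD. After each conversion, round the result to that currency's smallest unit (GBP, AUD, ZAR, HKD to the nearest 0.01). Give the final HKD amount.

CHF 4,460.00 ÷ 1.2243 = GBP 3,642.90
GBP 3,642.90 ÷ 0.49712 = AUD 7,328.01
AUD 7,328.01 ÷ 0.094914 = ZAR 77,206.84
ZAR 77,206.84 ÷ 2.1296 = HKD 36,254.15

HKD 36,254.15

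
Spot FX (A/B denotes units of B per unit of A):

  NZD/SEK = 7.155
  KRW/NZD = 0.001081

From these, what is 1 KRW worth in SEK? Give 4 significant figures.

1 KRW × 0.001081 = 0.001081 NZD
0.001081 NZD × 7.155 = 0.00773455 SEK

KRW/SEK = 0.007735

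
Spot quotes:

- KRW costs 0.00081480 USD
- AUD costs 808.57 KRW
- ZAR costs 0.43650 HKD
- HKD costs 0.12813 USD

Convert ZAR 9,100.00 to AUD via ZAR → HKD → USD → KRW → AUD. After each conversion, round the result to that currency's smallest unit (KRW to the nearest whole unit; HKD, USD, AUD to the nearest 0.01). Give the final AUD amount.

AUD 772.51

ZAR 9,100.00 × 0.43650 = HKD 3,972.15
HKD 3,972.15 × 0.12813 = USD 508.95
USD 508.95 ÷ 0.00081480 = KRW 624,632
KRW 624,632 ÷ 808.57 = AUD 772.51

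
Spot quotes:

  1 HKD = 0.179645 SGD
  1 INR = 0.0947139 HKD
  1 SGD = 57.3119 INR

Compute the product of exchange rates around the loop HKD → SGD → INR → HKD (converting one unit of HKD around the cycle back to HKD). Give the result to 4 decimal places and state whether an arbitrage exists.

0.9752 (arbitrage exists)

Around HKD → SGD → INR → HKD: 1 × 0.179645 × 57.3119 × 0.0947139 = 0.975155
Product < 1; profitable direction is HKD → INR → SGD → HKD.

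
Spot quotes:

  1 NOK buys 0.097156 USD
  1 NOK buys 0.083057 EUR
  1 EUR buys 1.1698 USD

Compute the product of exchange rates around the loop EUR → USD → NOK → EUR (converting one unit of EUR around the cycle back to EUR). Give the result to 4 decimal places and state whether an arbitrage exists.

Around EUR → USD → NOK → EUR: 1 × 1.1698 ÷ 0.097156 × 0.083057 = 1.000042
Product ≈ 1 (deviation 0.004%, within rounding noise).

1.0000 (no arbitrage)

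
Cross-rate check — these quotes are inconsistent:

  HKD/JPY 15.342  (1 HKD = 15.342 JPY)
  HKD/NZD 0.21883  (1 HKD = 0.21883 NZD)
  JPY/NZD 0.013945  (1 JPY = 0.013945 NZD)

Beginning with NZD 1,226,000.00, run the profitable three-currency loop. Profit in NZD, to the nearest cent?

Profit: NZD 27,997.97

Profitable loop is NZD → JPY → HKD → NZD:
NZD 1,226,000.00 ÷ 0.013945 = JPY 87,916,816
JPY 87,916,816 ÷ 15.342 = HKD 5,730,466.44
HKD 5,730,466.44 × 0.21883 = NZD 1,253,997.97
Profit = NZD 1,253,997.97 − NZD 1,226,000.00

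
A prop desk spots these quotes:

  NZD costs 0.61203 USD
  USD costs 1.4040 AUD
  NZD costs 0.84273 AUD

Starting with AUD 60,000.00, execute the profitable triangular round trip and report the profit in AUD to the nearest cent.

Profitable loop is AUD → NZD → USD → AUD:
AUD 60,000.00 ÷ 0.84273 = NZD 71,197.18
NZD 71,197.18 × 0.61203 = USD 43,574.81
USD 43,574.81 × 1.4040 = AUD 61,179.03
Profit = AUD 61,179.03 − AUD 60,000.00

Profit: AUD 1,179.03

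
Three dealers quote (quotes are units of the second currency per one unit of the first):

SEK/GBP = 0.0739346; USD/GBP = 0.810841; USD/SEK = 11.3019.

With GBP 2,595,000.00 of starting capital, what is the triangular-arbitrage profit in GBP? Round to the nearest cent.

Profit: GBP 79,242.89

Profitable loop is GBP → USD → SEK → GBP:
GBP 2,595,000.00 ÷ 0.810841 = USD 3,200,380.84
USD 3,200,380.84 × 11.3019 = SEK 36,170,384.21
SEK 36,170,384.21 × 0.0739346 = GBP 2,674,242.89
Profit = GBP 2,674,242.89 − GBP 2,595,000.00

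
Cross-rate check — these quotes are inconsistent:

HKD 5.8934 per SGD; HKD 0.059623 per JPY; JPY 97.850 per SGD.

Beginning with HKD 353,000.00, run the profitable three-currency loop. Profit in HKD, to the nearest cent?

Profitable loop is HKD → JPY → SGD → HKD:
HKD 353,000.00 ÷ 0.059623 = JPY 5,920,534
JPY 5,920,534 ÷ 97.850 = SGD 60,506.22
SGD 60,506.22 × 5.8934 = HKD 356,587.38
Profit = HKD 356,587.38 − HKD 353,000.00

Profit: HKD 3,587.38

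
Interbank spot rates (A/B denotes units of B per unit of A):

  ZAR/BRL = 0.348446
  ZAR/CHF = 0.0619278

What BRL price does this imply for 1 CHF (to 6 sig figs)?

CHF/BRL = 5.62665

1 CHF ÷ 0.0619278 = 16.1478 ZAR
16.1478 ZAR × 0.348446 = 5.62665 BRL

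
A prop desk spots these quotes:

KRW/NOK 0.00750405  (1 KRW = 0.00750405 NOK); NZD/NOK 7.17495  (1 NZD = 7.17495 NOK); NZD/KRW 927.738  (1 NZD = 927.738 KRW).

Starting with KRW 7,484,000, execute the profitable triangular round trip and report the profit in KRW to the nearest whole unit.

Profitable loop is KRW → NZD → NOK → KRW:
KRW 7,484,000 ÷ 927.738 = NZD 8,066.93
NZD 8,066.93 × 7.17495 = NOK 57,879.84
NOK 57,879.84 ÷ 0.00750405 = KRW 7,713,147
Profit = KRW 7,713,147 − KRW 7,484,000

Profit: KRW 229,147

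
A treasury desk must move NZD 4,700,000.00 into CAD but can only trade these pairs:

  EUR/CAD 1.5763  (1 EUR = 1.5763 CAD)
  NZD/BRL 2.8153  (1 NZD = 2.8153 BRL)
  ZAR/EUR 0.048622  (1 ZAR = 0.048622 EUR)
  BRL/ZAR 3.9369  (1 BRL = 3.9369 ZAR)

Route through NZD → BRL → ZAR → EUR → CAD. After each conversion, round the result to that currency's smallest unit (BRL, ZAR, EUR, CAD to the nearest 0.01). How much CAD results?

NZD 4,700,000.00 × 2.8153 = BRL 13,231,910.00
BRL 13,231,910.00 × 3.9369 = ZAR 52,092,706.48
ZAR 52,092,706.48 × 0.048622 = EUR 2,532,851.57
EUR 2,532,851.57 × 1.5763 = CAD 3,992,533.93

CAD 3,992,533.93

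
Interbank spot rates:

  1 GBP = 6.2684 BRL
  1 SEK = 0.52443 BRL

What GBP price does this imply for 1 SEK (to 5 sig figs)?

1 SEK × 0.52443 = 0.52443 BRL
0.52443 BRL ÷ 6.2684 = 0.0836625 GBP

SEK/GBP = 0.083662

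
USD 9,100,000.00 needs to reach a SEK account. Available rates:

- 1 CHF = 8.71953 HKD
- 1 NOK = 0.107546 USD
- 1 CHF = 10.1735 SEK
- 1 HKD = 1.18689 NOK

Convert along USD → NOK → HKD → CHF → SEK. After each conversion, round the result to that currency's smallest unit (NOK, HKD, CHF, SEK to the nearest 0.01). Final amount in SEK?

SEK 83,179,053.22

USD 9,100,000.00 ÷ 0.107546 = NOK 84,614,955.46
NOK 84,614,955.46 ÷ 1.18689 = HKD 71,291,320.56
HKD 71,291,320.56 ÷ 8.71953 = CHF 8,176,050.84
CHF 8,176,050.84 × 10.1735 = SEK 83,179,053.22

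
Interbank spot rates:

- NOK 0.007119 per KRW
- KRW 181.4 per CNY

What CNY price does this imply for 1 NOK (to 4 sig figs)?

NOK/CNY = 0.7744

1 NOK ÷ 0.007119 = 140.469 KRW
140.469 KRW ÷ 181.4 = 0.774361 CNY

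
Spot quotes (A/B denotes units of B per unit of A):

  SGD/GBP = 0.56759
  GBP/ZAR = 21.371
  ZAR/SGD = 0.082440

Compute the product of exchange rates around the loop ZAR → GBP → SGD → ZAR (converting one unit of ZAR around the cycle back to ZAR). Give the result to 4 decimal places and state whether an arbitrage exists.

Around ZAR → GBP → SGD → ZAR: 1 ÷ 21.371 ÷ 0.56759 ÷ 0.082440 = 1.000006
Product ≈ 1 (deviation 0.001%, within rounding noise).

1.0000 (no arbitrage)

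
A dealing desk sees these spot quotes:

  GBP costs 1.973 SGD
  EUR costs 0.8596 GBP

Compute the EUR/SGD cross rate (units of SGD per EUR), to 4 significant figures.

1 EUR × 0.8596 = 0.8596 GBP
0.8596 GBP × 1.973 = 1.69599 SGD

EUR/SGD = 1.696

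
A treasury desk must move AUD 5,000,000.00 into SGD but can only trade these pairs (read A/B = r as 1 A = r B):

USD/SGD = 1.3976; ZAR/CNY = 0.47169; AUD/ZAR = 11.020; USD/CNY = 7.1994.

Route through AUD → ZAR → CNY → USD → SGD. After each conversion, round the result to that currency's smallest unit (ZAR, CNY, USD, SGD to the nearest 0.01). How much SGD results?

SGD 5,045,391.33

AUD 5,000,000.00 × 11.020 = ZAR 55,100,000.00
ZAR 55,100,000.00 × 0.47169 = CNY 25,990,119.00
CNY 25,990,119.00 ÷ 7.1994 = USD 3,610,039.59
USD 3,610,039.59 × 1.3976 = SGD 5,045,391.33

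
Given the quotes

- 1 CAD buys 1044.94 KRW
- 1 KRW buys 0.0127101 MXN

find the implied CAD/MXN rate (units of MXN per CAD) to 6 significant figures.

1 CAD × 1044.94 = 1044.94 KRW
1044.94 KRW × 0.0127101 = 13.2813 MXN

CAD/MXN = 13.2813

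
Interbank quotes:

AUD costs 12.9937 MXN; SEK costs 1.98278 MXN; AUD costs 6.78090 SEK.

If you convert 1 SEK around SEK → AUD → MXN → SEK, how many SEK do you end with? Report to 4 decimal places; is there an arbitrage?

0.9664 (arbitrage exists)

Around SEK → AUD → MXN → SEK: 1 ÷ 6.78090 × 12.9937 ÷ 1.98278 = 0.966431
Product < 1; profitable direction is SEK → MXN → AUD → SEK.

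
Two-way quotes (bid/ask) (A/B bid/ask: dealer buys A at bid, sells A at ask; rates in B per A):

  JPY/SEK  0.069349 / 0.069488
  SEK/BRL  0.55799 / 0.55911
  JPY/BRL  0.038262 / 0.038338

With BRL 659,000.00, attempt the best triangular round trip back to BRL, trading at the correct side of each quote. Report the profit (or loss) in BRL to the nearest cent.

Best loop BRL → JPY → SEK → BRL:
BRL 659,000.00 ÷ 0.038338 (buy JPY at ask) = JPY 17,189,212
JPY 17,189,212 × 0.069349 (sell JPY at bid) = SEK 1,192,054.65
SEK 1,192,054.65 × 0.55799 (sell SEK at bid) = BRL 665,154.57

Net profit: BRL 6,154.57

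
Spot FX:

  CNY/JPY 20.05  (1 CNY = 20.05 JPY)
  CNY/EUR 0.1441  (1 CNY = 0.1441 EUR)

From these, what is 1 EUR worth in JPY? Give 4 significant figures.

1 EUR ÷ 0.1441 = 6.93963 CNY
6.93963 CNY × 20.05 = 139.139 JPY

EUR/JPY = 139.1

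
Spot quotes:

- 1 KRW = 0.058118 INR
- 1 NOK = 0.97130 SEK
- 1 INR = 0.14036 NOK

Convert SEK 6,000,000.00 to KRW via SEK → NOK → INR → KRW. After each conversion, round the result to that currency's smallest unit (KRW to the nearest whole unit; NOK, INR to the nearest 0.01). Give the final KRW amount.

KRW 757,257,950

SEK 6,000,000.00 ÷ 0.97130 = NOK 6,177,288.17
NOK 6,177,288.17 ÷ 0.14036 = INR 44,010,317.54
INR 44,010,317.54 ÷ 0.058118 = KRW 757,257,950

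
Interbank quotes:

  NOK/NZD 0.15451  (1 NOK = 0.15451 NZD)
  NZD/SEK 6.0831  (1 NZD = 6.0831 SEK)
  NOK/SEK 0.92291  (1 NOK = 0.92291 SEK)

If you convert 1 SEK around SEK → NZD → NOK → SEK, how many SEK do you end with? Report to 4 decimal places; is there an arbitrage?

Around SEK → NZD → NOK → SEK: 1 ÷ 6.0831 ÷ 0.15451 × 0.92291 = 0.981924
Product < 1; profitable direction is SEK → NOK → NZD → SEK.

0.9819 (arbitrage exists)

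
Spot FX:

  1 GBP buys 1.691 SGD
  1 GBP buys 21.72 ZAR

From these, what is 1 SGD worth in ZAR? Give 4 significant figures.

SGD/ZAR = 12.84

1 SGD ÷ 1.691 = 0.591366 GBP
0.591366 GBP × 21.72 = 12.8445 ZAR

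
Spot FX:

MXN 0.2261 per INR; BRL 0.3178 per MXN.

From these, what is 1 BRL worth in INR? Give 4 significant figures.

1 BRL ÷ 0.3178 = 3.14663 MXN
3.14663 MXN ÷ 0.2261 = 13.917 INR

BRL/INR = 13.92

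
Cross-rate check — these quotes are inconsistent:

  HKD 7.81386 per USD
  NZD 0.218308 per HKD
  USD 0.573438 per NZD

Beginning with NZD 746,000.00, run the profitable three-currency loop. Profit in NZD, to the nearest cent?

Profit: NZD 16,635.61

Profitable loop is NZD → HKD → USD → NZD:
NZD 746,000.00 ÷ 0.218308 = HKD 3,417,190.39
HKD 3,417,190.39 ÷ 7.81386 = USD 437,324.24
USD 437,324.24 ÷ 0.573438 = NZD 762,635.61
Profit = NZD 762,635.61 − NZD 746,000.00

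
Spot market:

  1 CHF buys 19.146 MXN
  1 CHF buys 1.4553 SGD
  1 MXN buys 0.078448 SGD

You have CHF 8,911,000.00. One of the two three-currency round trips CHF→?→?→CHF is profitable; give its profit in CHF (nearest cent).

Profit: CHF 285,738.65

Profitable loop is CHF → MXN → SGD → CHF:
CHF 8,911,000.00 × 19.146 = MXN 170,610,006.00
MXN 170,610,006.00 × 0.078448 = SGD 13,384,013.75
SGD 13,384,013.75 ÷ 1.4553 = CHF 9,196,738.65
Profit = CHF 9,196,738.65 − CHF 8,911,000.00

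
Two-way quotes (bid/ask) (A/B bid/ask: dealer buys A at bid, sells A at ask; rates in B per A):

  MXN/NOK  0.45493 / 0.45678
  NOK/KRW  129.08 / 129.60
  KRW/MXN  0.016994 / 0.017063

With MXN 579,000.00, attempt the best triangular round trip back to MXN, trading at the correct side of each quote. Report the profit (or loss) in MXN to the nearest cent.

Best loop MXN → NOK → KRW → MXN:
MXN 579,000.00 × 0.45493 (sell MXN at bid) = NOK 263,404.47
NOK 263,404.47 × 129.08 (sell NOK at bid) = KRW 34,000,249
KRW 34,000,249 × 0.016994 (sell KRW at bid) = MXN 577,800.23

Net result: MXN -1,199.77 (no profitable arbitrage after spreads)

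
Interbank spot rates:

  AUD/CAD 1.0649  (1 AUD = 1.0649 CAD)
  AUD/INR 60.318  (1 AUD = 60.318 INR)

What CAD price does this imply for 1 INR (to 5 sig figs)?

INR/CAD = 0.017655

1 INR ÷ 60.318 = 0.0165788 AUD
0.0165788 AUD × 1.0649 = 0.0176548 CAD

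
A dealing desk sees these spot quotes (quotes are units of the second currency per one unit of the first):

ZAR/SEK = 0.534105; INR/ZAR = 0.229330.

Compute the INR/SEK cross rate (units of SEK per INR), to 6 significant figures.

INR/SEK = 0.122486

1 INR × 0.229330 = 0.22933 ZAR
0.22933 ZAR × 0.534105 = 0.122486 SEK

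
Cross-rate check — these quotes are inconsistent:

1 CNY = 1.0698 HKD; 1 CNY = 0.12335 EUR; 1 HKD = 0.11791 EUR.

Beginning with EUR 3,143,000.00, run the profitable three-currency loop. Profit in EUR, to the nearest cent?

Profit: EUR 71,093.16

Profitable loop is EUR → CNY → HKD → EUR:
EUR 3,143,000.00 ÷ 0.12335 = CNY 25,480,340.49
CNY 25,480,340.49 × 1.0698 = HKD 27,258,868.26
HKD 27,258,868.26 × 0.11791 = EUR 3,214,093.16
Profit = EUR 3,214,093.16 − EUR 3,143,000.00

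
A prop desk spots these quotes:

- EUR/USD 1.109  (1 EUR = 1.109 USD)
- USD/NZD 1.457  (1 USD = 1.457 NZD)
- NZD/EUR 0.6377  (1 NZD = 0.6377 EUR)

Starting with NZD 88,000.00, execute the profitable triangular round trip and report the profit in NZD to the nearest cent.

Profitable loop is NZD → EUR → USD → NZD:
NZD 88,000.00 × 0.6377 = EUR 56,117.60
EUR 56,117.60 × 1.109 = USD 62,234.42
USD 62,234.42 × 1.457 = NZD 90,675.55
Profit = NZD 90,675.55 − NZD 88,000.00

Profit: NZD 2,675.55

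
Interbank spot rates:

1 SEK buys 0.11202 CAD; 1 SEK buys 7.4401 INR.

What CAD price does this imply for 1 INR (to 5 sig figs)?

1 INR ÷ 7.4401 = 0.134407 SEK
0.134407 SEK × 0.11202 = 0.0150562 CAD

INR/CAD = 0.015056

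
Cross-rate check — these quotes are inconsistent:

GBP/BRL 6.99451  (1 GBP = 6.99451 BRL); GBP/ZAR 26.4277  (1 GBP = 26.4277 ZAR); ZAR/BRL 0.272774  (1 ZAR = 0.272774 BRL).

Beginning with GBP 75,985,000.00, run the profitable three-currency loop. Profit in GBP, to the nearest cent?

Profit: GBP 2,327,829.00

Profitable loop is GBP → ZAR → BRL → GBP:
GBP 75,985,000.00 × 26.4277 = ZAR 2,008,108,784.50
ZAR 2,008,108,784.50 × 0.272774 = BRL 547,759,865.58
BRL 547,759,865.58 ÷ 6.99451 = GBP 78,312,829.00
Profit = GBP 78,312,829.00 − GBP 75,985,000.00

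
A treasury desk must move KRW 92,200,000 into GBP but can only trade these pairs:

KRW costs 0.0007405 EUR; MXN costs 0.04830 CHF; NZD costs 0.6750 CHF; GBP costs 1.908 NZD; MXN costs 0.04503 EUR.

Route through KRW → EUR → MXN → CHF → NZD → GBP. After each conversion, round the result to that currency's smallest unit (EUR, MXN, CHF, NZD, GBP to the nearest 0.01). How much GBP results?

GBP 56,861.60

KRW 92,200,000 × 0.0007405 = EUR 68,274.10
EUR 68,274.10 ÷ 0.04503 = MXN 1,516,191.43
MXN 1,516,191.43 × 0.04830 = CHF 73,232.05
CHF 73,232.05 ÷ 0.6750 = NZD 108,491.93
NZD 108,491.93 ÷ 1.908 = GBP 56,861.60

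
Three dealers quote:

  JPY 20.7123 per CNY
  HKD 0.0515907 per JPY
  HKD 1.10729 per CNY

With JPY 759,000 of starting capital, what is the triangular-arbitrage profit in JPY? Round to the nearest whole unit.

Profit: JPY 27,508

Profitable loop is JPY → CNY → HKD → JPY:
JPY 759,000 ÷ 20.7123 = CNY 36,644.89
CNY 36,644.89 × 1.10729 = HKD 40,576.52
HKD 40,576.52 ÷ 0.0515907 = JPY 786,508
Profit = JPY 786,508 − JPY 759,000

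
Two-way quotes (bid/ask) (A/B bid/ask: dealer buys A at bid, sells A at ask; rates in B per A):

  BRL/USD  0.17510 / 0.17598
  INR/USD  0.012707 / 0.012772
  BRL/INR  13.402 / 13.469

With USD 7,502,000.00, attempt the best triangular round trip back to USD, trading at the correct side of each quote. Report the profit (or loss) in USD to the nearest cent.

Best loop USD → INR → BRL → USD:
USD 7,502,000.00 ÷ 0.012772 (buy INR at ask) = INR 587,378,640.78
INR 587,378,640.78 ÷ 13.469 (buy BRL at ask) = BRL 43,609,669.67
BRL 43,609,669.67 × 0.17510 (sell BRL at bid) = USD 7,636,053.16

Net profit: USD 134,053.16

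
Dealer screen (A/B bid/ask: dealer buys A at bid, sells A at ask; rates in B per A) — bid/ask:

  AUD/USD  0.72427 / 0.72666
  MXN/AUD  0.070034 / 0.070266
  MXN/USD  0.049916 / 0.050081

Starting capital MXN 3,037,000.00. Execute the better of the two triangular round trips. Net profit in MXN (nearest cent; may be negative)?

Best loop MXN → AUD → USD → MXN:
MXN 3,037,000.00 × 0.070034 (sell MXN at bid) = AUD 212,693.26
AUD 212,693.26 × 0.72427 (sell AUD at bid) = USD 154,047.35
USD 154,047.35 ÷ 0.050081 (buy MXN at ask) = MXN 3,075,963.86

Net profit: MXN 38,963.86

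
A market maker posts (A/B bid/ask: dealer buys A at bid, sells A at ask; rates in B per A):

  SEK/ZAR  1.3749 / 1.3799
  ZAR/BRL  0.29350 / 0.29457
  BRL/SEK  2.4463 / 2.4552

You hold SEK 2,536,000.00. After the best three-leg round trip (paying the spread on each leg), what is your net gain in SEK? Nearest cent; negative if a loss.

Best loop SEK → BRL → ZAR → SEK:
SEK 2,536,000.00 ÷ 2.4552 (buy BRL at ask) = BRL 1,032,909.74
BRL 1,032,909.74 ÷ 0.29457 (buy ZAR at ask) = ZAR 3,506,500.13
ZAR 3,506,500.13 ÷ 1.3799 (buy SEK at ask) = SEK 2,541,126.26

Net profit: SEK 5,126.26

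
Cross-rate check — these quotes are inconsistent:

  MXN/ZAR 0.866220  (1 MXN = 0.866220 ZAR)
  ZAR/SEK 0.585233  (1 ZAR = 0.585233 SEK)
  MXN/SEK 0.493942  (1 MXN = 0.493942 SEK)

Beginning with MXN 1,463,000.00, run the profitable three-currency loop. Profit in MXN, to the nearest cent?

Profit: MXN 38,500.16

Profitable loop is MXN → ZAR → SEK → MXN:
MXN 1,463,000.00 × 0.866220 = ZAR 1,267,279.86
ZAR 1,267,279.86 × 0.585233 = SEK 741,653.99
SEK 741,653.99 ÷ 0.493942 = MXN 1,501,500.16
Profit = MXN 1,501,500.16 − MXN 1,463,000.00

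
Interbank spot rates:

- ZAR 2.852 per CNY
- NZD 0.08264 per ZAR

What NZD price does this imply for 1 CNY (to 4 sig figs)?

CNY/NZD = 0.2357

1 CNY × 2.852 = 2.852 ZAR
2.852 ZAR × 0.08264 = 0.235689 NZD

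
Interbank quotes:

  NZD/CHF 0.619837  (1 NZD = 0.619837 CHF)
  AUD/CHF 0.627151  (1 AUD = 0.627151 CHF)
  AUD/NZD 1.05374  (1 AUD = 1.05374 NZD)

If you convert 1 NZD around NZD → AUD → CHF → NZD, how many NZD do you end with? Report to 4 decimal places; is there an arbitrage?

0.9602 (arbitrage exists)

Around NZD → AUD → CHF → NZD: 1 ÷ 1.05374 × 0.627151 ÷ 0.619837 = 0.960199
Product < 1; profitable direction is NZD → CHF → AUD → NZD.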